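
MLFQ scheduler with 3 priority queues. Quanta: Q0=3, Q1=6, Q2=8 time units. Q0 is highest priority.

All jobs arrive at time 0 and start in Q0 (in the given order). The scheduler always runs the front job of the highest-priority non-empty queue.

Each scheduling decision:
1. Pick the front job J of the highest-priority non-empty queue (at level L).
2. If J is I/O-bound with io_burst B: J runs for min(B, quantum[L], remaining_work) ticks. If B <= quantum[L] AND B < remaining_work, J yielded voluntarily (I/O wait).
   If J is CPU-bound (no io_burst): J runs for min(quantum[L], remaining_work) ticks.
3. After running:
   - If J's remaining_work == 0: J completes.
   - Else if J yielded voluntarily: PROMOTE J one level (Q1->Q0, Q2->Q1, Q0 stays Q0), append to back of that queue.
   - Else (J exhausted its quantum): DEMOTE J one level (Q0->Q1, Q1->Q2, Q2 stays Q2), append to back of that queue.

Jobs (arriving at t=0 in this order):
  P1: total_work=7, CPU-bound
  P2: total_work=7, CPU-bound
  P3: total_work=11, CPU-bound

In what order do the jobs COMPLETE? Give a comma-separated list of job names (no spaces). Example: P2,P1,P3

t=0-3: P1@Q0 runs 3, rem=4, quantum used, demote→Q1. Q0=[P2,P3] Q1=[P1] Q2=[]
t=3-6: P2@Q0 runs 3, rem=4, quantum used, demote→Q1. Q0=[P3] Q1=[P1,P2] Q2=[]
t=6-9: P3@Q0 runs 3, rem=8, quantum used, demote→Q1. Q0=[] Q1=[P1,P2,P3] Q2=[]
t=9-13: P1@Q1 runs 4, rem=0, completes. Q0=[] Q1=[P2,P3] Q2=[]
t=13-17: P2@Q1 runs 4, rem=0, completes. Q0=[] Q1=[P3] Q2=[]
t=17-23: P3@Q1 runs 6, rem=2, quantum used, demote→Q2. Q0=[] Q1=[] Q2=[P3]
t=23-25: P3@Q2 runs 2, rem=0, completes. Q0=[] Q1=[] Q2=[]

Answer: P1,P2,P3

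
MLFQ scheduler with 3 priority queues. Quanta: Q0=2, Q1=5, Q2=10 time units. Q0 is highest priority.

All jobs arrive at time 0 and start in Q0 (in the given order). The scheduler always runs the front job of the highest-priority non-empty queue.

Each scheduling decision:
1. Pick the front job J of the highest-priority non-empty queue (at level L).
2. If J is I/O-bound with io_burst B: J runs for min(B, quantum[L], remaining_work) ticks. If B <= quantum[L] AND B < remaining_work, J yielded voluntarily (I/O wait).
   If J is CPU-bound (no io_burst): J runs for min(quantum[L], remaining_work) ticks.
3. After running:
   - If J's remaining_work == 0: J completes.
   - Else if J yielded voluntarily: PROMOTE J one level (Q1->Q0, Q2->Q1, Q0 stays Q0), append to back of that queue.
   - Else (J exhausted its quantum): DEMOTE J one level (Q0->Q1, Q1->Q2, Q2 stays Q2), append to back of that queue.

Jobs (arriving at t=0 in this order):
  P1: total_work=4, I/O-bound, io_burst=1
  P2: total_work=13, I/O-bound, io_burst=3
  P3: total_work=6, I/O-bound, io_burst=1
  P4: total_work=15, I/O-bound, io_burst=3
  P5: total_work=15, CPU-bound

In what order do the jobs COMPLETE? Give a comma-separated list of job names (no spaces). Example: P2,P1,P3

Answer: P1,P3,P2,P4,P5

Derivation:
t=0-1: P1@Q0 runs 1, rem=3, I/O yield, promote→Q0. Q0=[P2,P3,P4,P5,P1] Q1=[] Q2=[]
t=1-3: P2@Q0 runs 2, rem=11, quantum used, demote→Q1. Q0=[P3,P4,P5,P1] Q1=[P2] Q2=[]
t=3-4: P3@Q0 runs 1, rem=5, I/O yield, promote→Q0. Q0=[P4,P5,P1,P3] Q1=[P2] Q2=[]
t=4-6: P4@Q0 runs 2, rem=13, quantum used, demote→Q1. Q0=[P5,P1,P3] Q1=[P2,P4] Q2=[]
t=6-8: P5@Q0 runs 2, rem=13, quantum used, demote→Q1. Q0=[P1,P3] Q1=[P2,P4,P5] Q2=[]
t=8-9: P1@Q0 runs 1, rem=2, I/O yield, promote→Q0. Q0=[P3,P1] Q1=[P2,P4,P5] Q2=[]
t=9-10: P3@Q0 runs 1, rem=4, I/O yield, promote→Q0. Q0=[P1,P3] Q1=[P2,P4,P5] Q2=[]
t=10-11: P1@Q0 runs 1, rem=1, I/O yield, promote→Q0. Q0=[P3,P1] Q1=[P2,P4,P5] Q2=[]
t=11-12: P3@Q0 runs 1, rem=3, I/O yield, promote→Q0. Q0=[P1,P3] Q1=[P2,P4,P5] Q2=[]
t=12-13: P1@Q0 runs 1, rem=0, completes. Q0=[P3] Q1=[P2,P4,P5] Q2=[]
t=13-14: P3@Q0 runs 1, rem=2, I/O yield, promote→Q0. Q0=[P3] Q1=[P2,P4,P5] Q2=[]
t=14-15: P3@Q0 runs 1, rem=1, I/O yield, promote→Q0. Q0=[P3] Q1=[P2,P4,P5] Q2=[]
t=15-16: P3@Q0 runs 1, rem=0, completes. Q0=[] Q1=[P2,P4,P5] Q2=[]
t=16-19: P2@Q1 runs 3, rem=8, I/O yield, promote→Q0. Q0=[P2] Q1=[P4,P5] Q2=[]
t=19-21: P2@Q0 runs 2, rem=6, quantum used, demote→Q1. Q0=[] Q1=[P4,P5,P2] Q2=[]
t=21-24: P4@Q1 runs 3, rem=10, I/O yield, promote→Q0. Q0=[P4] Q1=[P5,P2] Q2=[]
t=24-26: P4@Q0 runs 2, rem=8, quantum used, demote→Q1. Q0=[] Q1=[P5,P2,P4] Q2=[]
t=26-31: P5@Q1 runs 5, rem=8, quantum used, demote→Q2. Q0=[] Q1=[P2,P4] Q2=[P5]
t=31-34: P2@Q1 runs 3, rem=3, I/O yield, promote→Q0. Q0=[P2] Q1=[P4] Q2=[P5]
t=34-36: P2@Q0 runs 2, rem=1, quantum used, demote→Q1. Q0=[] Q1=[P4,P2] Q2=[P5]
t=36-39: P4@Q1 runs 3, rem=5, I/O yield, promote→Q0. Q0=[P4] Q1=[P2] Q2=[P5]
t=39-41: P4@Q0 runs 2, rem=3, quantum used, demote→Q1. Q0=[] Q1=[P2,P4] Q2=[P5]
t=41-42: P2@Q1 runs 1, rem=0, completes. Q0=[] Q1=[P4] Q2=[P5]
t=42-45: P4@Q1 runs 3, rem=0, completes. Q0=[] Q1=[] Q2=[P5]
t=45-53: P5@Q2 runs 8, rem=0, completes. Q0=[] Q1=[] Q2=[]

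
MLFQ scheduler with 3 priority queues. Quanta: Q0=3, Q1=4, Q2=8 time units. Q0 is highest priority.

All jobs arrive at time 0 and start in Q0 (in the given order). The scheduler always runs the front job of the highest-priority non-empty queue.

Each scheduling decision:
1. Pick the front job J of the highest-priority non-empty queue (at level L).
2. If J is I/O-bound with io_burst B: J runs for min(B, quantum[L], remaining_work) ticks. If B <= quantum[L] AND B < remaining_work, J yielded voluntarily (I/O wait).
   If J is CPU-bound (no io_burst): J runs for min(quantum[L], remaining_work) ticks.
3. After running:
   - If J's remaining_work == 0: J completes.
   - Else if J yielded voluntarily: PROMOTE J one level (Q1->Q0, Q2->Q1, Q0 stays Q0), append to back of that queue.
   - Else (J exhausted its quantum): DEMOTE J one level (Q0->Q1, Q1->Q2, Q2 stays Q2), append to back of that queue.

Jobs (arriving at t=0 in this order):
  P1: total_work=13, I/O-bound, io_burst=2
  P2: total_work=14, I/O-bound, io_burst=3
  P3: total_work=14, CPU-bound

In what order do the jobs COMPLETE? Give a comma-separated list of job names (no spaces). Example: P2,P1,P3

t=0-2: P1@Q0 runs 2, rem=11, I/O yield, promote→Q0. Q0=[P2,P3,P1] Q1=[] Q2=[]
t=2-5: P2@Q0 runs 3, rem=11, I/O yield, promote→Q0. Q0=[P3,P1,P2] Q1=[] Q2=[]
t=5-8: P3@Q0 runs 3, rem=11, quantum used, demote→Q1. Q0=[P1,P2] Q1=[P3] Q2=[]
t=8-10: P1@Q0 runs 2, rem=9, I/O yield, promote→Q0. Q0=[P2,P1] Q1=[P3] Q2=[]
t=10-13: P2@Q0 runs 3, rem=8, I/O yield, promote→Q0. Q0=[P1,P2] Q1=[P3] Q2=[]
t=13-15: P1@Q0 runs 2, rem=7, I/O yield, promote→Q0. Q0=[P2,P1] Q1=[P3] Q2=[]
t=15-18: P2@Q0 runs 3, rem=5, I/O yield, promote→Q0. Q0=[P1,P2] Q1=[P3] Q2=[]
t=18-20: P1@Q0 runs 2, rem=5, I/O yield, promote→Q0. Q0=[P2,P1] Q1=[P3] Q2=[]
t=20-23: P2@Q0 runs 3, rem=2, I/O yield, promote→Q0. Q0=[P1,P2] Q1=[P3] Q2=[]
t=23-25: P1@Q0 runs 2, rem=3, I/O yield, promote→Q0. Q0=[P2,P1] Q1=[P3] Q2=[]
t=25-27: P2@Q0 runs 2, rem=0, completes. Q0=[P1] Q1=[P3] Q2=[]
t=27-29: P1@Q0 runs 2, rem=1, I/O yield, promote→Q0. Q0=[P1] Q1=[P3] Q2=[]
t=29-30: P1@Q0 runs 1, rem=0, completes. Q0=[] Q1=[P3] Q2=[]
t=30-34: P3@Q1 runs 4, rem=7, quantum used, demote→Q2. Q0=[] Q1=[] Q2=[P3]
t=34-41: P3@Q2 runs 7, rem=0, completes. Q0=[] Q1=[] Q2=[]

Answer: P2,P1,P3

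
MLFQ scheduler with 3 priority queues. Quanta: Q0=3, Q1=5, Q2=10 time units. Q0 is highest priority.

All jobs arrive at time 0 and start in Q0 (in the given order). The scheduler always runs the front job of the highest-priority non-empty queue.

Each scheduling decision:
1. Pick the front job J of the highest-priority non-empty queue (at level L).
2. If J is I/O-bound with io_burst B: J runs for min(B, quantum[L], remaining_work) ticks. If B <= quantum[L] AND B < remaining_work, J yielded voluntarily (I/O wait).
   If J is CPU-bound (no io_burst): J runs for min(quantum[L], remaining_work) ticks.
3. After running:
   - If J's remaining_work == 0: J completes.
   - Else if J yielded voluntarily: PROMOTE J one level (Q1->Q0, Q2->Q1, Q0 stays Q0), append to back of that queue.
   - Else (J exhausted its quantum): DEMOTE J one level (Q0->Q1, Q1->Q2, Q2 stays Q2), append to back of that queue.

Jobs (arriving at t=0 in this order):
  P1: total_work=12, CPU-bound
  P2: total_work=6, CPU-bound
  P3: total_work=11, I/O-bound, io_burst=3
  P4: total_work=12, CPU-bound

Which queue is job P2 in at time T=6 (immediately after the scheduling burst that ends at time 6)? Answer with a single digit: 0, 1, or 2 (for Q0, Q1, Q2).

Answer: 1

Derivation:
t=0-3: P1@Q0 runs 3, rem=9, quantum used, demote→Q1. Q0=[P2,P3,P4] Q1=[P1] Q2=[]
t=3-6: P2@Q0 runs 3, rem=3, quantum used, demote→Q1. Q0=[P3,P4] Q1=[P1,P2] Q2=[]
t=6-9: P3@Q0 runs 3, rem=8, I/O yield, promote→Q0. Q0=[P4,P3] Q1=[P1,P2] Q2=[]
t=9-12: P4@Q0 runs 3, rem=9, quantum used, demote→Q1. Q0=[P3] Q1=[P1,P2,P4] Q2=[]
t=12-15: P3@Q0 runs 3, rem=5, I/O yield, promote→Q0. Q0=[P3] Q1=[P1,P2,P4] Q2=[]
t=15-18: P3@Q0 runs 3, rem=2, I/O yield, promote→Q0. Q0=[P3] Q1=[P1,P2,P4] Q2=[]
t=18-20: P3@Q0 runs 2, rem=0, completes. Q0=[] Q1=[P1,P2,P4] Q2=[]
t=20-25: P1@Q1 runs 5, rem=4, quantum used, demote→Q2. Q0=[] Q1=[P2,P4] Q2=[P1]
t=25-28: P2@Q1 runs 3, rem=0, completes. Q0=[] Q1=[P4] Q2=[P1]
t=28-33: P4@Q1 runs 5, rem=4, quantum used, demote→Q2. Q0=[] Q1=[] Q2=[P1,P4]
t=33-37: P1@Q2 runs 4, rem=0, completes. Q0=[] Q1=[] Q2=[P4]
t=37-41: P4@Q2 runs 4, rem=0, completes. Q0=[] Q1=[] Q2=[]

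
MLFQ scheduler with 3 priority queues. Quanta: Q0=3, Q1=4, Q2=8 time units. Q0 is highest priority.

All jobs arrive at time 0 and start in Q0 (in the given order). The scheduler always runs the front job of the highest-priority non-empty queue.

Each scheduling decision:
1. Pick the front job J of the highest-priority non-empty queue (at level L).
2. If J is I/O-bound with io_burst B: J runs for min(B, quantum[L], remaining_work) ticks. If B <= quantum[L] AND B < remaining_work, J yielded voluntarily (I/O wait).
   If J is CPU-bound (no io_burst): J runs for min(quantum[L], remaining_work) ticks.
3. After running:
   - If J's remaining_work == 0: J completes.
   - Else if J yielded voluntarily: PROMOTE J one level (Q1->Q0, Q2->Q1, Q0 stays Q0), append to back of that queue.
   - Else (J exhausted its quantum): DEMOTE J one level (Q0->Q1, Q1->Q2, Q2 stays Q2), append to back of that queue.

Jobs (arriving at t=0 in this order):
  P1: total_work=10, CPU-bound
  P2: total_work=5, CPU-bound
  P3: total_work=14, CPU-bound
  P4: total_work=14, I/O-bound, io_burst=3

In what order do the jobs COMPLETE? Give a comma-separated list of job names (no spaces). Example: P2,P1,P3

Answer: P4,P2,P1,P3

Derivation:
t=0-3: P1@Q0 runs 3, rem=7, quantum used, demote→Q1. Q0=[P2,P3,P4] Q1=[P1] Q2=[]
t=3-6: P2@Q0 runs 3, rem=2, quantum used, demote→Q1. Q0=[P3,P4] Q1=[P1,P2] Q2=[]
t=6-9: P3@Q0 runs 3, rem=11, quantum used, demote→Q1. Q0=[P4] Q1=[P1,P2,P3] Q2=[]
t=9-12: P4@Q0 runs 3, rem=11, I/O yield, promote→Q0. Q0=[P4] Q1=[P1,P2,P3] Q2=[]
t=12-15: P4@Q0 runs 3, rem=8, I/O yield, promote→Q0. Q0=[P4] Q1=[P1,P2,P3] Q2=[]
t=15-18: P4@Q0 runs 3, rem=5, I/O yield, promote→Q0. Q0=[P4] Q1=[P1,P2,P3] Q2=[]
t=18-21: P4@Q0 runs 3, rem=2, I/O yield, promote→Q0. Q0=[P4] Q1=[P1,P2,P3] Q2=[]
t=21-23: P4@Q0 runs 2, rem=0, completes. Q0=[] Q1=[P1,P2,P3] Q2=[]
t=23-27: P1@Q1 runs 4, rem=3, quantum used, demote→Q2. Q0=[] Q1=[P2,P3] Q2=[P1]
t=27-29: P2@Q1 runs 2, rem=0, completes. Q0=[] Q1=[P3] Q2=[P1]
t=29-33: P3@Q1 runs 4, rem=7, quantum used, demote→Q2. Q0=[] Q1=[] Q2=[P1,P3]
t=33-36: P1@Q2 runs 3, rem=0, completes. Q0=[] Q1=[] Q2=[P3]
t=36-43: P3@Q2 runs 7, rem=0, completes. Q0=[] Q1=[] Q2=[]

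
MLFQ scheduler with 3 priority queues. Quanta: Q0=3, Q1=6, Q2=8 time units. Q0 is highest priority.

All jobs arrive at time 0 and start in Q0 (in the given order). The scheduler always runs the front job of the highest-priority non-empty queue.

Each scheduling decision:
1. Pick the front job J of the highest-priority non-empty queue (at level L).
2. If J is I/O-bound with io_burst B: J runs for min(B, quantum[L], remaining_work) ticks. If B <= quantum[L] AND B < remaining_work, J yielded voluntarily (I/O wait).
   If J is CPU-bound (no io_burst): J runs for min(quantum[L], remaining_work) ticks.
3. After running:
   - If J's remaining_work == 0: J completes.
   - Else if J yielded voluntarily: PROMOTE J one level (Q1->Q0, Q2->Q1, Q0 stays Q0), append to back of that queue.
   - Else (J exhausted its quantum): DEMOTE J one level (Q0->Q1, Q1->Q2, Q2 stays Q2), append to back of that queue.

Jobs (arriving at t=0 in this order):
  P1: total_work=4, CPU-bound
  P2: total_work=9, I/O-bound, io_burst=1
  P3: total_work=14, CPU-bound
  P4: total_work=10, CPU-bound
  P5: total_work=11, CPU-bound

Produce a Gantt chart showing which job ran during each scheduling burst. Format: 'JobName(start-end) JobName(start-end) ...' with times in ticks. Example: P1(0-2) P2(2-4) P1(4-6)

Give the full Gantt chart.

t=0-3: P1@Q0 runs 3, rem=1, quantum used, demote→Q1. Q0=[P2,P3,P4,P5] Q1=[P1] Q2=[]
t=3-4: P2@Q0 runs 1, rem=8, I/O yield, promote→Q0. Q0=[P3,P4,P5,P2] Q1=[P1] Q2=[]
t=4-7: P3@Q0 runs 3, rem=11, quantum used, demote→Q1. Q0=[P4,P5,P2] Q1=[P1,P3] Q2=[]
t=7-10: P4@Q0 runs 3, rem=7, quantum used, demote→Q1. Q0=[P5,P2] Q1=[P1,P3,P4] Q2=[]
t=10-13: P5@Q0 runs 3, rem=8, quantum used, demote→Q1. Q0=[P2] Q1=[P1,P3,P4,P5] Q2=[]
t=13-14: P2@Q0 runs 1, rem=7, I/O yield, promote→Q0. Q0=[P2] Q1=[P1,P3,P4,P5] Q2=[]
t=14-15: P2@Q0 runs 1, rem=6, I/O yield, promote→Q0. Q0=[P2] Q1=[P1,P3,P4,P5] Q2=[]
t=15-16: P2@Q0 runs 1, rem=5, I/O yield, promote→Q0. Q0=[P2] Q1=[P1,P3,P4,P5] Q2=[]
t=16-17: P2@Q0 runs 1, rem=4, I/O yield, promote→Q0. Q0=[P2] Q1=[P1,P3,P4,P5] Q2=[]
t=17-18: P2@Q0 runs 1, rem=3, I/O yield, promote→Q0. Q0=[P2] Q1=[P1,P3,P4,P5] Q2=[]
t=18-19: P2@Q0 runs 1, rem=2, I/O yield, promote→Q0. Q0=[P2] Q1=[P1,P3,P4,P5] Q2=[]
t=19-20: P2@Q0 runs 1, rem=1, I/O yield, promote→Q0. Q0=[P2] Q1=[P1,P3,P4,P5] Q2=[]
t=20-21: P2@Q0 runs 1, rem=0, completes. Q0=[] Q1=[P1,P3,P4,P5] Q2=[]
t=21-22: P1@Q1 runs 1, rem=0, completes. Q0=[] Q1=[P3,P4,P5] Q2=[]
t=22-28: P3@Q1 runs 6, rem=5, quantum used, demote→Q2. Q0=[] Q1=[P4,P5] Q2=[P3]
t=28-34: P4@Q1 runs 6, rem=1, quantum used, demote→Q2. Q0=[] Q1=[P5] Q2=[P3,P4]
t=34-40: P5@Q1 runs 6, rem=2, quantum used, demote→Q2. Q0=[] Q1=[] Q2=[P3,P4,P5]
t=40-45: P3@Q2 runs 5, rem=0, completes. Q0=[] Q1=[] Q2=[P4,P5]
t=45-46: P4@Q2 runs 1, rem=0, completes. Q0=[] Q1=[] Q2=[P5]
t=46-48: P5@Q2 runs 2, rem=0, completes. Q0=[] Q1=[] Q2=[]

Answer: P1(0-3) P2(3-4) P3(4-7) P4(7-10) P5(10-13) P2(13-14) P2(14-15) P2(15-16) P2(16-17) P2(17-18) P2(18-19) P2(19-20) P2(20-21) P1(21-22) P3(22-28) P4(28-34) P5(34-40) P3(40-45) P4(45-46) P5(46-48)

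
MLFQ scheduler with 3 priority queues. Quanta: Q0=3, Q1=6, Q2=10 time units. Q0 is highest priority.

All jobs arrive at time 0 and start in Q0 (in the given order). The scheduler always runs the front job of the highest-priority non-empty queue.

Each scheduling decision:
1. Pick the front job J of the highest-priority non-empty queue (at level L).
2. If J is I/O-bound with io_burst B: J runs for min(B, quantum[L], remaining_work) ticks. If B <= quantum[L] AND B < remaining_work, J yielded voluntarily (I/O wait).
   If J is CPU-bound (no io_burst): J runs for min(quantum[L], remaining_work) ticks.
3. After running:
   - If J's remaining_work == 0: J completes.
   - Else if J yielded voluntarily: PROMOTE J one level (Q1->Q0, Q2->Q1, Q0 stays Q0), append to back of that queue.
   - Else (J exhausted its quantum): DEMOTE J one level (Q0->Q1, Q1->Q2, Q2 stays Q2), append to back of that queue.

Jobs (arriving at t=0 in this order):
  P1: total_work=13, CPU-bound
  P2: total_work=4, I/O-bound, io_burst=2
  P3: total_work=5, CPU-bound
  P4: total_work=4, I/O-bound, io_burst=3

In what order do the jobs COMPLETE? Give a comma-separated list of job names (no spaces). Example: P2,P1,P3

Answer: P2,P4,P3,P1

Derivation:
t=0-3: P1@Q0 runs 3, rem=10, quantum used, demote→Q1. Q0=[P2,P3,P4] Q1=[P1] Q2=[]
t=3-5: P2@Q0 runs 2, rem=2, I/O yield, promote→Q0. Q0=[P3,P4,P2] Q1=[P1] Q2=[]
t=5-8: P3@Q0 runs 3, rem=2, quantum used, demote→Q1. Q0=[P4,P2] Q1=[P1,P3] Q2=[]
t=8-11: P4@Q0 runs 3, rem=1, I/O yield, promote→Q0. Q0=[P2,P4] Q1=[P1,P3] Q2=[]
t=11-13: P2@Q0 runs 2, rem=0, completes. Q0=[P4] Q1=[P1,P3] Q2=[]
t=13-14: P4@Q0 runs 1, rem=0, completes. Q0=[] Q1=[P1,P3] Q2=[]
t=14-20: P1@Q1 runs 6, rem=4, quantum used, demote→Q2. Q0=[] Q1=[P3] Q2=[P1]
t=20-22: P3@Q1 runs 2, rem=0, completes. Q0=[] Q1=[] Q2=[P1]
t=22-26: P1@Q2 runs 4, rem=0, completes. Q0=[] Q1=[] Q2=[]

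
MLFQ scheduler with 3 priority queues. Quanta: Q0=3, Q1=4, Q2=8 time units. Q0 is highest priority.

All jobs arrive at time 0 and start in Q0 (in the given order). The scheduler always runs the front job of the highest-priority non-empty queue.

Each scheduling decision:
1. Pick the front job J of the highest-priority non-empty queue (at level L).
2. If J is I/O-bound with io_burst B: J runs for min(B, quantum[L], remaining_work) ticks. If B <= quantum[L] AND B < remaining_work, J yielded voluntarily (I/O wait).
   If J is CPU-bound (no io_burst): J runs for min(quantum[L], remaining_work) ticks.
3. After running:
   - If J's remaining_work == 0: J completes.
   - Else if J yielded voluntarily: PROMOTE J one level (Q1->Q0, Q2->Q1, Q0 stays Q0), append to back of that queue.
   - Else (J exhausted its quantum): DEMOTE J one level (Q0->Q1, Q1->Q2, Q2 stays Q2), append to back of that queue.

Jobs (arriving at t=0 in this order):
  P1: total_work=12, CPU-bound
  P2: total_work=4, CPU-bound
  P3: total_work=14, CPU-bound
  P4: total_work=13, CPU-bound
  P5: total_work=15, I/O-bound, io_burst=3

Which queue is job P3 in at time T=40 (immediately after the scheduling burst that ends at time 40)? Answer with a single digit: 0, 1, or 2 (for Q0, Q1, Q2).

Answer: 2

Derivation:
t=0-3: P1@Q0 runs 3, rem=9, quantum used, demote→Q1. Q0=[P2,P3,P4,P5] Q1=[P1] Q2=[]
t=3-6: P2@Q0 runs 3, rem=1, quantum used, demote→Q1. Q0=[P3,P4,P5] Q1=[P1,P2] Q2=[]
t=6-9: P3@Q0 runs 3, rem=11, quantum used, demote→Q1. Q0=[P4,P5] Q1=[P1,P2,P3] Q2=[]
t=9-12: P4@Q0 runs 3, rem=10, quantum used, demote→Q1. Q0=[P5] Q1=[P1,P2,P3,P4] Q2=[]
t=12-15: P5@Q0 runs 3, rem=12, I/O yield, promote→Q0. Q0=[P5] Q1=[P1,P2,P3,P4] Q2=[]
t=15-18: P5@Q0 runs 3, rem=9, I/O yield, promote→Q0. Q0=[P5] Q1=[P1,P2,P3,P4] Q2=[]
t=18-21: P5@Q0 runs 3, rem=6, I/O yield, promote→Q0. Q0=[P5] Q1=[P1,P2,P3,P4] Q2=[]
t=21-24: P5@Q0 runs 3, rem=3, I/O yield, promote→Q0. Q0=[P5] Q1=[P1,P2,P3,P4] Q2=[]
t=24-27: P5@Q0 runs 3, rem=0, completes. Q0=[] Q1=[P1,P2,P3,P4] Q2=[]
t=27-31: P1@Q1 runs 4, rem=5, quantum used, demote→Q2. Q0=[] Q1=[P2,P3,P4] Q2=[P1]
t=31-32: P2@Q1 runs 1, rem=0, completes. Q0=[] Q1=[P3,P4] Q2=[P1]
t=32-36: P3@Q1 runs 4, rem=7, quantum used, demote→Q2. Q0=[] Q1=[P4] Q2=[P1,P3]
t=36-40: P4@Q1 runs 4, rem=6, quantum used, demote→Q2. Q0=[] Q1=[] Q2=[P1,P3,P4]
t=40-45: P1@Q2 runs 5, rem=0, completes. Q0=[] Q1=[] Q2=[P3,P4]
t=45-52: P3@Q2 runs 7, rem=0, completes. Q0=[] Q1=[] Q2=[P4]
t=52-58: P4@Q2 runs 6, rem=0, completes. Q0=[] Q1=[] Q2=[]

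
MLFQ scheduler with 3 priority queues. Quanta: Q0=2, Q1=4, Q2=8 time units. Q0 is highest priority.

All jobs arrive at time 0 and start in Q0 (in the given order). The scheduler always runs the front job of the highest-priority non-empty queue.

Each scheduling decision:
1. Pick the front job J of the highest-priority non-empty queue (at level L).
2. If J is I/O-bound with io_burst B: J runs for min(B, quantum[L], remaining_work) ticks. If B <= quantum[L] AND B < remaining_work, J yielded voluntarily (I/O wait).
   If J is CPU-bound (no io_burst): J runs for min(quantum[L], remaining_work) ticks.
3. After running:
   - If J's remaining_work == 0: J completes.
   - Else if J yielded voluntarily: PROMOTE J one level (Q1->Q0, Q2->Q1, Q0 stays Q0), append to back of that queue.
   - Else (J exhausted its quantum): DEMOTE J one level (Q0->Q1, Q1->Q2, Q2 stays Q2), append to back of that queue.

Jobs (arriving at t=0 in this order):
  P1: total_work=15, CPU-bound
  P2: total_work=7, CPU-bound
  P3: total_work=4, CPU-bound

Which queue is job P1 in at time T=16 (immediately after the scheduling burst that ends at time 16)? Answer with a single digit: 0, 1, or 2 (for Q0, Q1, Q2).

Answer: 2

Derivation:
t=0-2: P1@Q0 runs 2, rem=13, quantum used, demote→Q1. Q0=[P2,P3] Q1=[P1] Q2=[]
t=2-4: P2@Q0 runs 2, rem=5, quantum used, demote→Q1. Q0=[P3] Q1=[P1,P2] Q2=[]
t=4-6: P3@Q0 runs 2, rem=2, quantum used, demote→Q1. Q0=[] Q1=[P1,P2,P3] Q2=[]
t=6-10: P1@Q1 runs 4, rem=9, quantum used, demote→Q2. Q0=[] Q1=[P2,P3] Q2=[P1]
t=10-14: P2@Q1 runs 4, rem=1, quantum used, demote→Q2. Q0=[] Q1=[P3] Q2=[P1,P2]
t=14-16: P3@Q1 runs 2, rem=0, completes. Q0=[] Q1=[] Q2=[P1,P2]
t=16-24: P1@Q2 runs 8, rem=1, quantum used, demote→Q2. Q0=[] Q1=[] Q2=[P2,P1]
t=24-25: P2@Q2 runs 1, rem=0, completes. Q0=[] Q1=[] Q2=[P1]
t=25-26: P1@Q2 runs 1, rem=0, completes. Q0=[] Q1=[] Q2=[]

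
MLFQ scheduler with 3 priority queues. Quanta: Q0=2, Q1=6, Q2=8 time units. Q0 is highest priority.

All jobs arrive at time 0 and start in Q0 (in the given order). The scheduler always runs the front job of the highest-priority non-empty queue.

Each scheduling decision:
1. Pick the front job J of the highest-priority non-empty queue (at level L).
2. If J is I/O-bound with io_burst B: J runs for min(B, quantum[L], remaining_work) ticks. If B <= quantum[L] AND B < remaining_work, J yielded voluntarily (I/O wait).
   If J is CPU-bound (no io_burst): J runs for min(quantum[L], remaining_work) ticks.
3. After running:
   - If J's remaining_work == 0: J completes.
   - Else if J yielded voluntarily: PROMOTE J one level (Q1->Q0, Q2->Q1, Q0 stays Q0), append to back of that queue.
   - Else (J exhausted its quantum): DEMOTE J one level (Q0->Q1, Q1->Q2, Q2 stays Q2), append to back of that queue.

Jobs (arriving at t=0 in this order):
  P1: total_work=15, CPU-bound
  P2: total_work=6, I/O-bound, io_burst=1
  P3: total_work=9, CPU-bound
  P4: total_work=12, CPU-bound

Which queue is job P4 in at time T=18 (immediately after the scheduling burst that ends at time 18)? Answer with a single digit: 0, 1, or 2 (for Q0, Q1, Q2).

Answer: 1

Derivation:
t=0-2: P1@Q0 runs 2, rem=13, quantum used, demote→Q1. Q0=[P2,P3,P4] Q1=[P1] Q2=[]
t=2-3: P2@Q0 runs 1, rem=5, I/O yield, promote→Q0. Q0=[P3,P4,P2] Q1=[P1] Q2=[]
t=3-5: P3@Q0 runs 2, rem=7, quantum used, demote→Q1. Q0=[P4,P2] Q1=[P1,P3] Q2=[]
t=5-7: P4@Q0 runs 2, rem=10, quantum used, demote→Q1. Q0=[P2] Q1=[P1,P3,P4] Q2=[]
t=7-8: P2@Q0 runs 1, rem=4, I/O yield, promote→Q0. Q0=[P2] Q1=[P1,P3,P4] Q2=[]
t=8-9: P2@Q0 runs 1, rem=3, I/O yield, promote→Q0. Q0=[P2] Q1=[P1,P3,P4] Q2=[]
t=9-10: P2@Q0 runs 1, rem=2, I/O yield, promote→Q0. Q0=[P2] Q1=[P1,P3,P4] Q2=[]
t=10-11: P2@Q0 runs 1, rem=1, I/O yield, promote→Q0. Q0=[P2] Q1=[P1,P3,P4] Q2=[]
t=11-12: P2@Q0 runs 1, rem=0, completes. Q0=[] Q1=[P1,P3,P4] Q2=[]
t=12-18: P1@Q1 runs 6, rem=7, quantum used, demote→Q2. Q0=[] Q1=[P3,P4] Q2=[P1]
t=18-24: P3@Q1 runs 6, rem=1, quantum used, demote→Q2. Q0=[] Q1=[P4] Q2=[P1,P3]
t=24-30: P4@Q1 runs 6, rem=4, quantum used, demote→Q2. Q0=[] Q1=[] Q2=[P1,P3,P4]
t=30-37: P1@Q2 runs 7, rem=0, completes. Q0=[] Q1=[] Q2=[P3,P4]
t=37-38: P3@Q2 runs 1, rem=0, completes. Q0=[] Q1=[] Q2=[P4]
t=38-42: P4@Q2 runs 4, rem=0, completes. Q0=[] Q1=[] Q2=[]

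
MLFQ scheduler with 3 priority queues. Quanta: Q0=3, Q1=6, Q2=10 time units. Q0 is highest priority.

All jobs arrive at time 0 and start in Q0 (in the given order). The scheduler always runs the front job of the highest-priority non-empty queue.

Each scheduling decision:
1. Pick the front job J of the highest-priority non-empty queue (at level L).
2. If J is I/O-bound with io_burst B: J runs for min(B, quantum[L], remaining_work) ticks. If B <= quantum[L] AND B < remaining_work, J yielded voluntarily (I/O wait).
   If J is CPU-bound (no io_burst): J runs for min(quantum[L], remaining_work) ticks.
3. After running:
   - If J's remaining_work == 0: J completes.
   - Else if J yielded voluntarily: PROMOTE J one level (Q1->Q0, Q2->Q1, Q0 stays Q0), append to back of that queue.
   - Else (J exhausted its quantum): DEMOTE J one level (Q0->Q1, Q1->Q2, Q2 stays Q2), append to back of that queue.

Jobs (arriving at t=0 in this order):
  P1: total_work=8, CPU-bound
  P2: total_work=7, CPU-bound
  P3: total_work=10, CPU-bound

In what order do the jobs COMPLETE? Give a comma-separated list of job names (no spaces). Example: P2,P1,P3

Answer: P1,P2,P3

Derivation:
t=0-3: P1@Q0 runs 3, rem=5, quantum used, demote→Q1. Q0=[P2,P3] Q1=[P1] Q2=[]
t=3-6: P2@Q0 runs 3, rem=4, quantum used, demote→Q1. Q0=[P3] Q1=[P1,P2] Q2=[]
t=6-9: P3@Q0 runs 3, rem=7, quantum used, demote→Q1. Q0=[] Q1=[P1,P2,P3] Q2=[]
t=9-14: P1@Q1 runs 5, rem=0, completes. Q0=[] Q1=[P2,P3] Q2=[]
t=14-18: P2@Q1 runs 4, rem=0, completes. Q0=[] Q1=[P3] Q2=[]
t=18-24: P3@Q1 runs 6, rem=1, quantum used, demote→Q2. Q0=[] Q1=[] Q2=[P3]
t=24-25: P3@Q2 runs 1, rem=0, completes. Q0=[] Q1=[] Q2=[]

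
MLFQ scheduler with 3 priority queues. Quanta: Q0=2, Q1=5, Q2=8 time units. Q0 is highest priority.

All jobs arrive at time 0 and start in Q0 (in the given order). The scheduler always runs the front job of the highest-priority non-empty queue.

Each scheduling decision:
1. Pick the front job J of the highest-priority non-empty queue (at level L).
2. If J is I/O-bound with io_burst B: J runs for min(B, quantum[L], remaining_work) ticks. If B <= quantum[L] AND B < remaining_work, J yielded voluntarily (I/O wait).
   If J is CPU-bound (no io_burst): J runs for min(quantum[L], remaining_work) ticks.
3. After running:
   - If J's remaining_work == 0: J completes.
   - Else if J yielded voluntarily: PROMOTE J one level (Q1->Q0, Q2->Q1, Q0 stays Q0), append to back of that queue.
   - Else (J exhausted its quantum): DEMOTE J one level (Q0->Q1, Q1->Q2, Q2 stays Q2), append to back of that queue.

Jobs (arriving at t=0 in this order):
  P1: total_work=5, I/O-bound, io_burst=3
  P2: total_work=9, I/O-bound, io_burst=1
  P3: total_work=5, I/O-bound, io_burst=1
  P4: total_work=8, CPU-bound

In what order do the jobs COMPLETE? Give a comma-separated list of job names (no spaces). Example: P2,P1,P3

t=0-2: P1@Q0 runs 2, rem=3, quantum used, demote→Q1. Q0=[P2,P3,P4] Q1=[P1] Q2=[]
t=2-3: P2@Q0 runs 1, rem=8, I/O yield, promote→Q0. Q0=[P3,P4,P2] Q1=[P1] Q2=[]
t=3-4: P3@Q0 runs 1, rem=4, I/O yield, promote→Q0. Q0=[P4,P2,P3] Q1=[P1] Q2=[]
t=4-6: P4@Q0 runs 2, rem=6, quantum used, demote→Q1. Q0=[P2,P3] Q1=[P1,P4] Q2=[]
t=6-7: P2@Q0 runs 1, rem=7, I/O yield, promote→Q0. Q0=[P3,P2] Q1=[P1,P4] Q2=[]
t=7-8: P3@Q0 runs 1, rem=3, I/O yield, promote→Q0. Q0=[P2,P3] Q1=[P1,P4] Q2=[]
t=8-9: P2@Q0 runs 1, rem=6, I/O yield, promote→Q0. Q0=[P3,P2] Q1=[P1,P4] Q2=[]
t=9-10: P3@Q0 runs 1, rem=2, I/O yield, promote→Q0. Q0=[P2,P3] Q1=[P1,P4] Q2=[]
t=10-11: P2@Q0 runs 1, rem=5, I/O yield, promote→Q0. Q0=[P3,P2] Q1=[P1,P4] Q2=[]
t=11-12: P3@Q0 runs 1, rem=1, I/O yield, promote→Q0. Q0=[P2,P3] Q1=[P1,P4] Q2=[]
t=12-13: P2@Q0 runs 1, rem=4, I/O yield, promote→Q0. Q0=[P3,P2] Q1=[P1,P4] Q2=[]
t=13-14: P3@Q0 runs 1, rem=0, completes. Q0=[P2] Q1=[P1,P4] Q2=[]
t=14-15: P2@Q0 runs 1, rem=3, I/O yield, promote→Q0. Q0=[P2] Q1=[P1,P4] Q2=[]
t=15-16: P2@Q0 runs 1, rem=2, I/O yield, promote→Q0. Q0=[P2] Q1=[P1,P4] Q2=[]
t=16-17: P2@Q0 runs 1, rem=1, I/O yield, promote→Q0. Q0=[P2] Q1=[P1,P4] Q2=[]
t=17-18: P2@Q0 runs 1, rem=0, completes. Q0=[] Q1=[P1,P4] Q2=[]
t=18-21: P1@Q1 runs 3, rem=0, completes. Q0=[] Q1=[P4] Q2=[]
t=21-26: P4@Q1 runs 5, rem=1, quantum used, demote→Q2. Q0=[] Q1=[] Q2=[P4]
t=26-27: P4@Q2 runs 1, rem=0, completes. Q0=[] Q1=[] Q2=[]

Answer: P3,P2,P1,P4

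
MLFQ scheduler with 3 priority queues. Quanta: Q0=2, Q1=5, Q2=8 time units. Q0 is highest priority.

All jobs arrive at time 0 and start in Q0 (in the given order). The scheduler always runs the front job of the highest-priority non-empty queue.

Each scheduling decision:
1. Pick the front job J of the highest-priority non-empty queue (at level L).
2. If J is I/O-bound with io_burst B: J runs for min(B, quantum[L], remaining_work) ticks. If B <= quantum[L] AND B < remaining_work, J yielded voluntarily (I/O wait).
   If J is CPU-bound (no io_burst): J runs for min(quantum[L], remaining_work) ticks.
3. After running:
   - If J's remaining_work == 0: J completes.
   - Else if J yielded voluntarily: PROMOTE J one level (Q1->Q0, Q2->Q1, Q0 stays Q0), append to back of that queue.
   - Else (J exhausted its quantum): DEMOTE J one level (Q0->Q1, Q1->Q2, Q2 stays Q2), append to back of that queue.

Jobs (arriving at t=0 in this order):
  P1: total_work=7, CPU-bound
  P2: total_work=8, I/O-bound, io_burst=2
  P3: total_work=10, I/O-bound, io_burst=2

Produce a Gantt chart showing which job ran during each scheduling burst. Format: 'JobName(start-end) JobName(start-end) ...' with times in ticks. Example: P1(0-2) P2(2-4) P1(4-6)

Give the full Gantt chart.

t=0-2: P1@Q0 runs 2, rem=5, quantum used, demote→Q1. Q0=[P2,P3] Q1=[P1] Q2=[]
t=2-4: P2@Q0 runs 2, rem=6, I/O yield, promote→Q0. Q0=[P3,P2] Q1=[P1] Q2=[]
t=4-6: P3@Q0 runs 2, rem=8, I/O yield, promote→Q0. Q0=[P2,P3] Q1=[P1] Q2=[]
t=6-8: P2@Q0 runs 2, rem=4, I/O yield, promote→Q0. Q0=[P3,P2] Q1=[P1] Q2=[]
t=8-10: P3@Q0 runs 2, rem=6, I/O yield, promote→Q0. Q0=[P2,P3] Q1=[P1] Q2=[]
t=10-12: P2@Q0 runs 2, rem=2, I/O yield, promote→Q0. Q0=[P3,P2] Q1=[P1] Q2=[]
t=12-14: P3@Q0 runs 2, rem=4, I/O yield, promote→Q0. Q0=[P2,P3] Q1=[P1] Q2=[]
t=14-16: P2@Q0 runs 2, rem=0, completes. Q0=[P3] Q1=[P1] Q2=[]
t=16-18: P3@Q0 runs 2, rem=2, I/O yield, promote→Q0. Q0=[P3] Q1=[P1] Q2=[]
t=18-20: P3@Q0 runs 2, rem=0, completes. Q0=[] Q1=[P1] Q2=[]
t=20-25: P1@Q1 runs 5, rem=0, completes. Q0=[] Q1=[] Q2=[]

Answer: P1(0-2) P2(2-4) P3(4-6) P2(6-8) P3(8-10) P2(10-12) P3(12-14) P2(14-16) P3(16-18) P3(18-20) P1(20-25)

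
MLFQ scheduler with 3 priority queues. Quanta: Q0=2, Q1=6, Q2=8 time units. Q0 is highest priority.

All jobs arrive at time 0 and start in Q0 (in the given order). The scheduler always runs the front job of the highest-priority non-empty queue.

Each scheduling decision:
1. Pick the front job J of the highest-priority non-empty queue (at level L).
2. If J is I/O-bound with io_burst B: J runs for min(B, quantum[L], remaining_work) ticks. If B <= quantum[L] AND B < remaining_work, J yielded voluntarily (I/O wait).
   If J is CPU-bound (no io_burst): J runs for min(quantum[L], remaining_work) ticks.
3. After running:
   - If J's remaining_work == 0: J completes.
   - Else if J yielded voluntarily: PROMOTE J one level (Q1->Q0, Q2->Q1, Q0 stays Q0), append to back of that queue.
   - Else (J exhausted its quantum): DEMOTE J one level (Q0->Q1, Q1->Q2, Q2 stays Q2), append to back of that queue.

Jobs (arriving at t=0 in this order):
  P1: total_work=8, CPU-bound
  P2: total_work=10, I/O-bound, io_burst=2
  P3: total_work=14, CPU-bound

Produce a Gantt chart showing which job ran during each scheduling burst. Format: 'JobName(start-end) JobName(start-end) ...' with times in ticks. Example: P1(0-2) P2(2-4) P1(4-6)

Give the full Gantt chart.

Answer: P1(0-2) P2(2-4) P3(4-6) P2(6-8) P2(8-10) P2(10-12) P2(12-14) P1(14-20) P3(20-26) P3(26-32)

Derivation:
t=0-2: P1@Q0 runs 2, rem=6, quantum used, demote→Q1. Q0=[P2,P3] Q1=[P1] Q2=[]
t=2-4: P2@Q0 runs 2, rem=8, I/O yield, promote→Q0. Q0=[P3,P2] Q1=[P1] Q2=[]
t=4-6: P3@Q0 runs 2, rem=12, quantum used, demote→Q1. Q0=[P2] Q1=[P1,P3] Q2=[]
t=6-8: P2@Q0 runs 2, rem=6, I/O yield, promote→Q0. Q0=[P2] Q1=[P1,P3] Q2=[]
t=8-10: P2@Q0 runs 2, rem=4, I/O yield, promote→Q0. Q0=[P2] Q1=[P1,P3] Q2=[]
t=10-12: P2@Q0 runs 2, rem=2, I/O yield, promote→Q0. Q0=[P2] Q1=[P1,P3] Q2=[]
t=12-14: P2@Q0 runs 2, rem=0, completes. Q0=[] Q1=[P1,P3] Q2=[]
t=14-20: P1@Q1 runs 6, rem=0, completes. Q0=[] Q1=[P3] Q2=[]
t=20-26: P3@Q1 runs 6, rem=6, quantum used, demote→Q2. Q0=[] Q1=[] Q2=[P3]
t=26-32: P3@Q2 runs 6, rem=0, completes. Q0=[] Q1=[] Q2=[]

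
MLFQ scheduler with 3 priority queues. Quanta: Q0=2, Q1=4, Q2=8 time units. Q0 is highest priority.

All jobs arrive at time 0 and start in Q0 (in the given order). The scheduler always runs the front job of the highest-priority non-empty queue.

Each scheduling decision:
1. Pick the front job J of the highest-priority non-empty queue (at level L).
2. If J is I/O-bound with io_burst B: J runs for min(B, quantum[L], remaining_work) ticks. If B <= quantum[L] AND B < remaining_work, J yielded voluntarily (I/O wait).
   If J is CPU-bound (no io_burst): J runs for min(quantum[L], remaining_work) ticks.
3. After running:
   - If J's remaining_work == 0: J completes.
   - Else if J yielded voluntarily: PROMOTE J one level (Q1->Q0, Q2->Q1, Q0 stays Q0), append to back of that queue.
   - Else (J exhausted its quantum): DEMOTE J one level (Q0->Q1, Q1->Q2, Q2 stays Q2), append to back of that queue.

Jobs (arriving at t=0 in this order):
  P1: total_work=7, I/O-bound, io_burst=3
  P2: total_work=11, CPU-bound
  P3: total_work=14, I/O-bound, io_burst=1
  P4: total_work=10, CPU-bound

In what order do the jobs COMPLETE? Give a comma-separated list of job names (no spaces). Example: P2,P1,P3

Answer: P3,P1,P2,P4

Derivation:
t=0-2: P1@Q0 runs 2, rem=5, quantum used, demote→Q1. Q0=[P2,P3,P4] Q1=[P1] Q2=[]
t=2-4: P2@Q0 runs 2, rem=9, quantum used, demote→Q1. Q0=[P3,P4] Q1=[P1,P2] Q2=[]
t=4-5: P3@Q0 runs 1, rem=13, I/O yield, promote→Q0. Q0=[P4,P3] Q1=[P1,P2] Q2=[]
t=5-7: P4@Q0 runs 2, rem=8, quantum used, demote→Q1. Q0=[P3] Q1=[P1,P2,P4] Q2=[]
t=7-8: P3@Q0 runs 1, rem=12, I/O yield, promote→Q0. Q0=[P3] Q1=[P1,P2,P4] Q2=[]
t=8-9: P3@Q0 runs 1, rem=11, I/O yield, promote→Q0. Q0=[P3] Q1=[P1,P2,P4] Q2=[]
t=9-10: P3@Q0 runs 1, rem=10, I/O yield, promote→Q0. Q0=[P3] Q1=[P1,P2,P4] Q2=[]
t=10-11: P3@Q0 runs 1, rem=9, I/O yield, promote→Q0. Q0=[P3] Q1=[P1,P2,P4] Q2=[]
t=11-12: P3@Q0 runs 1, rem=8, I/O yield, promote→Q0. Q0=[P3] Q1=[P1,P2,P4] Q2=[]
t=12-13: P3@Q0 runs 1, rem=7, I/O yield, promote→Q0. Q0=[P3] Q1=[P1,P2,P4] Q2=[]
t=13-14: P3@Q0 runs 1, rem=6, I/O yield, promote→Q0. Q0=[P3] Q1=[P1,P2,P4] Q2=[]
t=14-15: P3@Q0 runs 1, rem=5, I/O yield, promote→Q0. Q0=[P3] Q1=[P1,P2,P4] Q2=[]
t=15-16: P3@Q0 runs 1, rem=4, I/O yield, promote→Q0. Q0=[P3] Q1=[P1,P2,P4] Q2=[]
t=16-17: P3@Q0 runs 1, rem=3, I/O yield, promote→Q0. Q0=[P3] Q1=[P1,P2,P4] Q2=[]
t=17-18: P3@Q0 runs 1, rem=2, I/O yield, promote→Q0. Q0=[P3] Q1=[P1,P2,P4] Q2=[]
t=18-19: P3@Q0 runs 1, rem=1, I/O yield, promote→Q0. Q0=[P3] Q1=[P1,P2,P4] Q2=[]
t=19-20: P3@Q0 runs 1, rem=0, completes. Q0=[] Q1=[P1,P2,P4] Q2=[]
t=20-23: P1@Q1 runs 3, rem=2, I/O yield, promote→Q0. Q0=[P1] Q1=[P2,P4] Q2=[]
t=23-25: P1@Q0 runs 2, rem=0, completes. Q0=[] Q1=[P2,P4] Q2=[]
t=25-29: P2@Q1 runs 4, rem=5, quantum used, demote→Q2. Q0=[] Q1=[P4] Q2=[P2]
t=29-33: P4@Q1 runs 4, rem=4, quantum used, demote→Q2. Q0=[] Q1=[] Q2=[P2,P4]
t=33-38: P2@Q2 runs 5, rem=0, completes. Q0=[] Q1=[] Q2=[P4]
t=38-42: P4@Q2 runs 4, rem=0, completes. Q0=[] Q1=[] Q2=[]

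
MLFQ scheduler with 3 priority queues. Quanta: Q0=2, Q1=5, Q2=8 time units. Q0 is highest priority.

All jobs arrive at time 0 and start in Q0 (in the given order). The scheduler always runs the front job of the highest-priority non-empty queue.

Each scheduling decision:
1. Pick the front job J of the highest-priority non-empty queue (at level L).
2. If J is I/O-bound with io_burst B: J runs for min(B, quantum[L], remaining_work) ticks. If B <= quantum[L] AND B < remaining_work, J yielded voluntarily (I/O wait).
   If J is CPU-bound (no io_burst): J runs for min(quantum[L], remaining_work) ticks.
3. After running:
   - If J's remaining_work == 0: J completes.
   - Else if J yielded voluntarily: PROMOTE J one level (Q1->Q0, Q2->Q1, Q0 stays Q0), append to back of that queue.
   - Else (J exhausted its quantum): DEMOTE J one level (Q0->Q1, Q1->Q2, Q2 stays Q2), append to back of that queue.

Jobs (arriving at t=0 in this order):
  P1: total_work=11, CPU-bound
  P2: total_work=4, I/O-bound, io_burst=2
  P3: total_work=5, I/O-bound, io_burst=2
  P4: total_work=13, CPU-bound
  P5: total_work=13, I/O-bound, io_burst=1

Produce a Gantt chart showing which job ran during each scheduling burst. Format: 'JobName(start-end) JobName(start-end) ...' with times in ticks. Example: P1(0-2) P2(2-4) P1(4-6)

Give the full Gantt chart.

Answer: P1(0-2) P2(2-4) P3(4-6) P4(6-8) P5(8-9) P2(9-11) P3(11-13) P5(13-14) P3(14-15) P5(15-16) P5(16-17) P5(17-18) P5(18-19) P5(19-20) P5(20-21) P5(21-22) P5(22-23) P5(23-24) P5(24-25) P5(25-26) P1(26-31) P4(31-36) P1(36-40) P4(40-46)

Derivation:
t=0-2: P1@Q0 runs 2, rem=9, quantum used, demote→Q1. Q0=[P2,P3,P4,P5] Q1=[P1] Q2=[]
t=2-4: P2@Q0 runs 2, rem=2, I/O yield, promote→Q0. Q0=[P3,P4,P5,P2] Q1=[P1] Q2=[]
t=4-6: P3@Q0 runs 2, rem=3, I/O yield, promote→Q0. Q0=[P4,P5,P2,P3] Q1=[P1] Q2=[]
t=6-8: P4@Q0 runs 2, rem=11, quantum used, demote→Q1. Q0=[P5,P2,P3] Q1=[P1,P4] Q2=[]
t=8-9: P5@Q0 runs 1, rem=12, I/O yield, promote→Q0. Q0=[P2,P3,P5] Q1=[P1,P4] Q2=[]
t=9-11: P2@Q0 runs 2, rem=0, completes. Q0=[P3,P5] Q1=[P1,P4] Q2=[]
t=11-13: P3@Q0 runs 2, rem=1, I/O yield, promote→Q0. Q0=[P5,P3] Q1=[P1,P4] Q2=[]
t=13-14: P5@Q0 runs 1, rem=11, I/O yield, promote→Q0. Q0=[P3,P5] Q1=[P1,P4] Q2=[]
t=14-15: P3@Q0 runs 1, rem=0, completes. Q0=[P5] Q1=[P1,P4] Q2=[]
t=15-16: P5@Q0 runs 1, rem=10, I/O yield, promote→Q0. Q0=[P5] Q1=[P1,P4] Q2=[]
t=16-17: P5@Q0 runs 1, rem=9, I/O yield, promote→Q0. Q0=[P5] Q1=[P1,P4] Q2=[]
t=17-18: P5@Q0 runs 1, rem=8, I/O yield, promote→Q0. Q0=[P5] Q1=[P1,P4] Q2=[]
t=18-19: P5@Q0 runs 1, rem=7, I/O yield, promote→Q0. Q0=[P5] Q1=[P1,P4] Q2=[]
t=19-20: P5@Q0 runs 1, rem=6, I/O yield, promote→Q0. Q0=[P5] Q1=[P1,P4] Q2=[]
t=20-21: P5@Q0 runs 1, rem=5, I/O yield, promote→Q0. Q0=[P5] Q1=[P1,P4] Q2=[]
t=21-22: P5@Q0 runs 1, rem=4, I/O yield, promote→Q0. Q0=[P5] Q1=[P1,P4] Q2=[]
t=22-23: P5@Q0 runs 1, rem=3, I/O yield, promote→Q0. Q0=[P5] Q1=[P1,P4] Q2=[]
t=23-24: P5@Q0 runs 1, rem=2, I/O yield, promote→Q0. Q0=[P5] Q1=[P1,P4] Q2=[]
t=24-25: P5@Q0 runs 1, rem=1, I/O yield, promote→Q0. Q0=[P5] Q1=[P1,P4] Q2=[]
t=25-26: P5@Q0 runs 1, rem=0, completes. Q0=[] Q1=[P1,P4] Q2=[]
t=26-31: P1@Q1 runs 5, rem=4, quantum used, demote→Q2. Q0=[] Q1=[P4] Q2=[P1]
t=31-36: P4@Q1 runs 5, rem=6, quantum used, demote→Q2. Q0=[] Q1=[] Q2=[P1,P4]
t=36-40: P1@Q2 runs 4, rem=0, completes. Q0=[] Q1=[] Q2=[P4]
t=40-46: P4@Q2 runs 6, rem=0, completes. Q0=[] Q1=[] Q2=[]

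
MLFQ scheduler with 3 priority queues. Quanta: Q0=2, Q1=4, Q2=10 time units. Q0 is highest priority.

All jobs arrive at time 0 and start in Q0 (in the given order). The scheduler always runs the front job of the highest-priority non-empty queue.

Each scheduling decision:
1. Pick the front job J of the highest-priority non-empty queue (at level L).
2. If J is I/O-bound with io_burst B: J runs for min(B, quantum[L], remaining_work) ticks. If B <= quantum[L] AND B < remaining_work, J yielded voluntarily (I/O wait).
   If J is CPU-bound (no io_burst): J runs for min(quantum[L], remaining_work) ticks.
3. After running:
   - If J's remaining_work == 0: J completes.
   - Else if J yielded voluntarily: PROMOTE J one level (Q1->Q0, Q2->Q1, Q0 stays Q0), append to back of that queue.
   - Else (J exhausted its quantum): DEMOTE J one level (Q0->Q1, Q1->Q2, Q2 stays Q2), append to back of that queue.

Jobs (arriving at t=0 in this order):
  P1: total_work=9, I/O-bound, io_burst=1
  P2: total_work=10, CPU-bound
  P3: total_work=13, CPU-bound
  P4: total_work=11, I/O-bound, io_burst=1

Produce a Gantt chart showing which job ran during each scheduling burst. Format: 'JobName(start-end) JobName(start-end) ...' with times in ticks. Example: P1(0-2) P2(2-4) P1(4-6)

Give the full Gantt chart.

Answer: P1(0-1) P2(1-3) P3(3-5) P4(5-6) P1(6-7) P4(7-8) P1(8-9) P4(9-10) P1(10-11) P4(11-12) P1(12-13) P4(13-14) P1(14-15) P4(15-16) P1(16-17) P4(17-18) P1(18-19) P4(19-20) P1(20-21) P4(21-22) P4(22-23) P4(23-24) P2(24-28) P3(28-32) P2(32-36) P3(36-43)

Derivation:
t=0-1: P1@Q0 runs 1, rem=8, I/O yield, promote→Q0. Q0=[P2,P3,P4,P1] Q1=[] Q2=[]
t=1-3: P2@Q0 runs 2, rem=8, quantum used, demote→Q1. Q0=[P3,P4,P1] Q1=[P2] Q2=[]
t=3-5: P3@Q0 runs 2, rem=11, quantum used, demote→Q1. Q0=[P4,P1] Q1=[P2,P3] Q2=[]
t=5-6: P4@Q0 runs 1, rem=10, I/O yield, promote→Q0. Q0=[P1,P4] Q1=[P2,P3] Q2=[]
t=6-7: P1@Q0 runs 1, rem=7, I/O yield, promote→Q0. Q0=[P4,P1] Q1=[P2,P3] Q2=[]
t=7-8: P4@Q0 runs 1, rem=9, I/O yield, promote→Q0. Q0=[P1,P4] Q1=[P2,P3] Q2=[]
t=8-9: P1@Q0 runs 1, rem=6, I/O yield, promote→Q0. Q0=[P4,P1] Q1=[P2,P3] Q2=[]
t=9-10: P4@Q0 runs 1, rem=8, I/O yield, promote→Q0. Q0=[P1,P4] Q1=[P2,P3] Q2=[]
t=10-11: P1@Q0 runs 1, rem=5, I/O yield, promote→Q0. Q0=[P4,P1] Q1=[P2,P3] Q2=[]
t=11-12: P4@Q0 runs 1, rem=7, I/O yield, promote→Q0. Q0=[P1,P4] Q1=[P2,P3] Q2=[]
t=12-13: P1@Q0 runs 1, rem=4, I/O yield, promote→Q0. Q0=[P4,P1] Q1=[P2,P3] Q2=[]
t=13-14: P4@Q0 runs 1, rem=6, I/O yield, promote→Q0. Q0=[P1,P4] Q1=[P2,P3] Q2=[]
t=14-15: P1@Q0 runs 1, rem=3, I/O yield, promote→Q0. Q0=[P4,P1] Q1=[P2,P3] Q2=[]
t=15-16: P4@Q0 runs 1, rem=5, I/O yield, promote→Q0. Q0=[P1,P4] Q1=[P2,P3] Q2=[]
t=16-17: P1@Q0 runs 1, rem=2, I/O yield, promote→Q0. Q0=[P4,P1] Q1=[P2,P3] Q2=[]
t=17-18: P4@Q0 runs 1, rem=4, I/O yield, promote→Q0. Q0=[P1,P4] Q1=[P2,P3] Q2=[]
t=18-19: P1@Q0 runs 1, rem=1, I/O yield, promote→Q0. Q0=[P4,P1] Q1=[P2,P3] Q2=[]
t=19-20: P4@Q0 runs 1, rem=3, I/O yield, promote→Q0. Q0=[P1,P4] Q1=[P2,P3] Q2=[]
t=20-21: P1@Q0 runs 1, rem=0, completes. Q0=[P4] Q1=[P2,P3] Q2=[]
t=21-22: P4@Q0 runs 1, rem=2, I/O yield, promote→Q0. Q0=[P4] Q1=[P2,P3] Q2=[]
t=22-23: P4@Q0 runs 1, rem=1, I/O yield, promote→Q0. Q0=[P4] Q1=[P2,P3] Q2=[]
t=23-24: P4@Q0 runs 1, rem=0, completes. Q0=[] Q1=[P2,P3] Q2=[]
t=24-28: P2@Q1 runs 4, rem=4, quantum used, demote→Q2. Q0=[] Q1=[P3] Q2=[P2]
t=28-32: P3@Q1 runs 4, rem=7, quantum used, demote→Q2. Q0=[] Q1=[] Q2=[P2,P3]
t=32-36: P2@Q2 runs 4, rem=0, completes. Q0=[] Q1=[] Q2=[P3]
t=36-43: P3@Q2 runs 7, rem=0, completes. Q0=[] Q1=[] Q2=[]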